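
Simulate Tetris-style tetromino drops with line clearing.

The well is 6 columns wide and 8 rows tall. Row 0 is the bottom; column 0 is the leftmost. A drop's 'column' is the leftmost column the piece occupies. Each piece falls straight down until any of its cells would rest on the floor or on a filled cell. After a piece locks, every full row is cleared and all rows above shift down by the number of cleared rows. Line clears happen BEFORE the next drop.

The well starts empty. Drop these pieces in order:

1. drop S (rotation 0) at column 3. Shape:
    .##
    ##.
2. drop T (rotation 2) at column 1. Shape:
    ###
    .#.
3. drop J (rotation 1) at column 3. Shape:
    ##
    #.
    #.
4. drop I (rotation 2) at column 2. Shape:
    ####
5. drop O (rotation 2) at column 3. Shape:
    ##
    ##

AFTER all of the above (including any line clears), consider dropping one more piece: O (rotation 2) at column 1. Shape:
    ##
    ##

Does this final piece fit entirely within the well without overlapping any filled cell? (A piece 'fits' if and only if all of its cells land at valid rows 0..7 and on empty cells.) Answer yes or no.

Answer: yes

Derivation:
Drop 1: S rot0 at col 3 lands with bottom-row=0; cleared 0 line(s) (total 0); column heights now [0 0 0 1 2 2], max=2
Drop 2: T rot2 at col 1 lands with bottom-row=0; cleared 0 line(s) (total 0); column heights now [0 2 2 2 2 2], max=2
Drop 3: J rot1 at col 3 lands with bottom-row=2; cleared 0 line(s) (total 0); column heights now [0 2 2 5 5 2], max=5
Drop 4: I rot2 at col 2 lands with bottom-row=5; cleared 0 line(s) (total 0); column heights now [0 2 6 6 6 6], max=6
Drop 5: O rot2 at col 3 lands with bottom-row=6; cleared 0 line(s) (total 0); column heights now [0 2 6 8 8 6], max=8
Test piece O rot2 at col 1 (width 2): heights before test = [0 2 6 8 8 6]; fits = True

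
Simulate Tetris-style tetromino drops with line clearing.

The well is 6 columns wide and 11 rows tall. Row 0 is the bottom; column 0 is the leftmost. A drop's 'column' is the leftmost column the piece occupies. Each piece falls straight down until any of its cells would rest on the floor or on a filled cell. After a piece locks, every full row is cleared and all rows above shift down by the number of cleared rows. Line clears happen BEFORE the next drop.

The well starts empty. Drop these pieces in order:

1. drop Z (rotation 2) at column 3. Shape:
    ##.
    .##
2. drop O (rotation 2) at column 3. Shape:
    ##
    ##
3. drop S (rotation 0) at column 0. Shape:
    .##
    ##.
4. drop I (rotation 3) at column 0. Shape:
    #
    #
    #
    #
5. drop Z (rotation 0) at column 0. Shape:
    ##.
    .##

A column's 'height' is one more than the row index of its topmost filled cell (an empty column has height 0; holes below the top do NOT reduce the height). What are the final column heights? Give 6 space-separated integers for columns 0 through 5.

Answer: 6 6 5 4 4 1

Derivation:
Drop 1: Z rot2 at col 3 lands with bottom-row=0; cleared 0 line(s) (total 0); column heights now [0 0 0 2 2 1], max=2
Drop 2: O rot2 at col 3 lands with bottom-row=2; cleared 0 line(s) (total 0); column heights now [0 0 0 4 4 1], max=4
Drop 3: S rot0 at col 0 lands with bottom-row=0; cleared 0 line(s) (total 0); column heights now [1 2 2 4 4 1], max=4
Drop 4: I rot3 at col 0 lands with bottom-row=1; cleared 0 line(s) (total 0); column heights now [5 2 2 4 4 1], max=5
Drop 5: Z rot0 at col 0 lands with bottom-row=4; cleared 0 line(s) (total 0); column heights now [6 6 5 4 4 1], max=6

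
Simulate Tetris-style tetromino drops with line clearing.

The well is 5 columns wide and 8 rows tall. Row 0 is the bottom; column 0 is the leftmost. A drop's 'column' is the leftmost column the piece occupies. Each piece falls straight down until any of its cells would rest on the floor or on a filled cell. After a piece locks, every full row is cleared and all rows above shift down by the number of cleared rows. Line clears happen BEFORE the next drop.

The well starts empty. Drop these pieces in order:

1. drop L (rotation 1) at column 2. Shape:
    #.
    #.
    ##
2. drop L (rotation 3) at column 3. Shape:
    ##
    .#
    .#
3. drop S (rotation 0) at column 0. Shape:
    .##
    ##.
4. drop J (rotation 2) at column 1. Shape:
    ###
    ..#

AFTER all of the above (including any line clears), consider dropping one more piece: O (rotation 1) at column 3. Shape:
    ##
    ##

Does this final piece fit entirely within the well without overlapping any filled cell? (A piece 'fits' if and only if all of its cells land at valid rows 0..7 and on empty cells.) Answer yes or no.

Drop 1: L rot1 at col 2 lands with bottom-row=0; cleared 0 line(s) (total 0); column heights now [0 0 3 1 0], max=3
Drop 2: L rot3 at col 3 lands with bottom-row=0; cleared 0 line(s) (total 0); column heights now [0 0 3 3 3], max=3
Drop 3: S rot0 at col 0 lands with bottom-row=2; cleared 1 line(s) (total 1); column heights now [0 3 3 1 2], max=3
Drop 4: J rot2 at col 1 lands with bottom-row=2; cleared 0 line(s) (total 1); column heights now [0 4 4 4 2], max=4
Test piece O rot1 at col 3 (width 2): heights before test = [0 4 4 4 2]; fits = True

Answer: yes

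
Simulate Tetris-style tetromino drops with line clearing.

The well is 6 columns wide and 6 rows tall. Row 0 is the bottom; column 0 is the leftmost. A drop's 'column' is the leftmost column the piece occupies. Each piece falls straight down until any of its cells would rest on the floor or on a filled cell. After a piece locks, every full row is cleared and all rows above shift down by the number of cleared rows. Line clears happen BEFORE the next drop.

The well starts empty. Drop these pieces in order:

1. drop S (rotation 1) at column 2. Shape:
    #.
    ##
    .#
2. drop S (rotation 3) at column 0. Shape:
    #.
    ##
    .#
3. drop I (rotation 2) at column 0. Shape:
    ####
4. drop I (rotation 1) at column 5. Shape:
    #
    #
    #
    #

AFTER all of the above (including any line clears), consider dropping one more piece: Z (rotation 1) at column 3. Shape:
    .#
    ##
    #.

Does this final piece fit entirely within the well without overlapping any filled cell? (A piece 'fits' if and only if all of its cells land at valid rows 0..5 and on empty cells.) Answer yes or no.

Answer: no

Derivation:
Drop 1: S rot1 at col 2 lands with bottom-row=0; cleared 0 line(s) (total 0); column heights now [0 0 3 2 0 0], max=3
Drop 2: S rot3 at col 0 lands with bottom-row=0; cleared 0 line(s) (total 0); column heights now [3 2 3 2 0 0], max=3
Drop 3: I rot2 at col 0 lands with bottom-row=3; cleared 0 line(s) (total 0); column heights now [4 4 4 4 0 0], max=4
Drop 4: I rot1 at col 5 lands with bottom-row=0; cleared 0 line(s) (total 0); column heights now [4 4 4 4 0 4], max=4
Test piece Z rot1 at col 3 (width 2): heights before test = [4 4 4 4 0 4]; fits = False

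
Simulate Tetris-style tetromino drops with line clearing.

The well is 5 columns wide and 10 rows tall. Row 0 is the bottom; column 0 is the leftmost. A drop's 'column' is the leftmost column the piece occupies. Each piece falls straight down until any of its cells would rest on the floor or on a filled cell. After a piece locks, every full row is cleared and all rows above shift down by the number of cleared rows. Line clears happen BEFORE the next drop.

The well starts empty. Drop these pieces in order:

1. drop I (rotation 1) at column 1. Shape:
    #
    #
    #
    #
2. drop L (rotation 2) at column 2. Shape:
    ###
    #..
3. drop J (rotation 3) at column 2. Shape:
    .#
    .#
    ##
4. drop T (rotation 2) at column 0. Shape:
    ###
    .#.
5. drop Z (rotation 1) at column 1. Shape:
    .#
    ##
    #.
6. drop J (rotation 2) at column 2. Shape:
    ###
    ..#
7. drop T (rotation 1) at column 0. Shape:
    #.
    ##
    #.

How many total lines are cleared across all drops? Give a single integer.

Answer: 0

Derivation:
Drop 1: I rot1 at col 1 lands with bottom-row=0; cleared 0 line(s) (total 0); column heights now [0 4 0 0 0], max=4
Drop 2: L rot2 at col 2 lands with bottom-row=0; cleared 0 line(s) (total 0); column heights now [0 4 2 2 2], max=4
Drop 3: J rot3 at col 2 lands with bottom-row=2; cleared 0 line(s) (total 0); column heights now [0 4 3 5 2], max=5
Drop 4: T rot2 at col 0 lands with bottom-row=4; cleared 0 line(s) (total 0); column heights now [6 6 6 5 2], max=6
Drop 5: Z rot1 at col 1 lands with bottom-row=6; cleared 0 line(s) (total 0); column heights now [6 8 9 5 2], max=9
Drop 6: J rot2 at col 2 lands with bottom-row=8; cleared 0 line(s) (total 0); column heights now [6 8 10 10 10], max=10
Drop 7: T rot1 at col 0 lands with bottom-row=7; cleared 0 line(s) (total 0); column heights now [10 9 10 10 10], max=10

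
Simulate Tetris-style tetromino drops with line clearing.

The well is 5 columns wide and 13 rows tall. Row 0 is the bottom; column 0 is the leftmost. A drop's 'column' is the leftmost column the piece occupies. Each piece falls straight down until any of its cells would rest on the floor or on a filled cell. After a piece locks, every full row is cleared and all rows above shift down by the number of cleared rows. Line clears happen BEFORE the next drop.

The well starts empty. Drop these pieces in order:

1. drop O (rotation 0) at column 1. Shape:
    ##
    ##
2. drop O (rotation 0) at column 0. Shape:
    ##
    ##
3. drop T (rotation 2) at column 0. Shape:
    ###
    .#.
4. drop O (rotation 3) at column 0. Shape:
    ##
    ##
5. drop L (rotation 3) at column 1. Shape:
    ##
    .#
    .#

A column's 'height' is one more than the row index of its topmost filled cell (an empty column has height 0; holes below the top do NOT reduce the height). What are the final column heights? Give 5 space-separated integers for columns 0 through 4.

Answer: 8 9 9 0 0

Derivation:
Drop 1: O rot0 at col 1 lands with bottom-row=0; cleared 0 line(s) (total 0); column heights now [0 2 2 0 0], max=2
Drop 2: O rot0 at col 0 lands with bottom-row=2; cleared 0 line(s) (total 0); column heights now [4 4 2 0 0], max=4
Drop 3: T rot2 at col 0 lands with bottom-row=4; cleared 0 line(s) (total 0); column heights now [6 6 6 0 0], max=6
Drop 4: O rot3 at col 0 lands with bottom-row=6; cleared 0 line(s) (total 0); column heights now [8 8 6 0 0], max=8
Drop 5: L rot3 at col 1 lands with bottom-row=6; cleared 0 line(s) (total 0); column heights now [8 9 9 0 0], max=9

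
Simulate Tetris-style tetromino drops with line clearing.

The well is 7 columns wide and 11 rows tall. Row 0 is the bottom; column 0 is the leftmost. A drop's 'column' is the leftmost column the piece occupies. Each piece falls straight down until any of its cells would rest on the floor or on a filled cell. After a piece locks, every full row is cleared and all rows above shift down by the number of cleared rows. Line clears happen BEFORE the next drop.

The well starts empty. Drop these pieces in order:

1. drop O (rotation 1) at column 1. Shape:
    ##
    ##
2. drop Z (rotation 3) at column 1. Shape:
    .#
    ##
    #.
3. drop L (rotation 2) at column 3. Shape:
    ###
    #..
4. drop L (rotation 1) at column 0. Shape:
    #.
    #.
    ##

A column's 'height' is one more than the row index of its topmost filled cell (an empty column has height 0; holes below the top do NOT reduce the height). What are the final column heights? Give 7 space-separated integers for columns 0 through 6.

Answer: 7 5 5 2 2 2 0

Derivation:
Drop 1: O rot1 at col 1 lands with bottom-row=0; cleared 0 line(s) (total 0); column heights now [0 2 2 0 0 0 0], max=2
Drop 2: Z rot3 at col 1 lands with bottom-row=2; cleared 0 line(s) (total 0); column heights now [0 4 5 0 0 0 0], max=5
Drop 3: L rot2 at col 3 lands with bottom-row=0; cleared 0 line(s) (total 0); column heights now [0 4 5 2 2 2 0], max=5
Drop 4: L rot1 at col 0 lands with bottom-row=4; cleared 0 line(s) (total 0); column heights now [7 5 5 2 2 2 0], max=7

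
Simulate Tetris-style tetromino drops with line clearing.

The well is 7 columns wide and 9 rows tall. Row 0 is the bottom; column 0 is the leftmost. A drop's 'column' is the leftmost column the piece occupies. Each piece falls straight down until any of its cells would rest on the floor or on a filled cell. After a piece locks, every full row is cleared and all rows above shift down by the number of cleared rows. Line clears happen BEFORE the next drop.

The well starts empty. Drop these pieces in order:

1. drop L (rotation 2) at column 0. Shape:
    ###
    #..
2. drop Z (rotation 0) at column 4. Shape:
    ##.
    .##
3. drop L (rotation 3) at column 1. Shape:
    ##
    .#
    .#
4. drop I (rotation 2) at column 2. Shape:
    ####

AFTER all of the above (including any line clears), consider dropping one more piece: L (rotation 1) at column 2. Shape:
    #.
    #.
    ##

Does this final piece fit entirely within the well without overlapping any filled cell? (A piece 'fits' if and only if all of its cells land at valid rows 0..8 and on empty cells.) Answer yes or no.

Answer: yes

Derivation:
Drop 1: L rot2 at col 0 lands with bottom-row=0; cleared 0 line(s) (total 0); column heights now [2 2 2 0 0 0 0], max=2
Drop 2: Z rot0 at col 4 lands with bottom-row=0; cleared 0 line(s) (total 0); column heights now [2 2 2 0 2 2 1], max=2
Drop 3: L rot3 at col 1 lands with bottom-row=2; cleared 0 line(s) (total 0); column heights now [2 5 5 0 2 2 1], max=5
Drop 4: I rot2 at col 2 lands with bottom-row=5; cleared 0 line(s) (total 0); column heights now [2 5 6 6 6 6 1], max=6
Test piece L rot1 at col 2 (width 2): heights before test = [2 5 6 6 6 6 1]; fits = True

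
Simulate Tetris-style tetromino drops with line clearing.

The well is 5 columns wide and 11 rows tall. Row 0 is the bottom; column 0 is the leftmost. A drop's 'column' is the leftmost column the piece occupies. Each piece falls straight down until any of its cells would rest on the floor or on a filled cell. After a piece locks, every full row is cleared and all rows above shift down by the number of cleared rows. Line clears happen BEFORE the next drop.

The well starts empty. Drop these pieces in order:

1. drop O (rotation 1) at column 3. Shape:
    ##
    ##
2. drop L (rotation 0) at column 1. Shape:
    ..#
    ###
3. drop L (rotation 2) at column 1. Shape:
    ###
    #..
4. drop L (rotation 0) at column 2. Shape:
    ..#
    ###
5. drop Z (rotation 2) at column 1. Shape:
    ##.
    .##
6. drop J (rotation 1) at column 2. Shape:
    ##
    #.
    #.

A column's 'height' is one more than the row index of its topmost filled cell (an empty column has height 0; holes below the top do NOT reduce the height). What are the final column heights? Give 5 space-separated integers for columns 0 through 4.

Drop 1: O rot1 at col 3 lands with bottom-row=0; cleared 0 line(s) (total 0); column heights now [0 0 0 2 2], max=2
Drop 2: L rot0 at col 1 lands with bottom-row=2; cleared 0 line(s) (total 0); column heights now [0 3 3 4 2], max=4
Drop 3: L rot2 at col 1 lands with bottom-row=3; cleared 0 line(s) (total 0); column heights now [0 5 5 5 2], max=5
Drop 4: L rot0 at col 2 lands with bottom-row=5; cleared 0 line(s) (total 0); column heights now [0 5 6 6 7], max=7
Drop 5: Z rot2 at col 1 lands with bottom-row=6; cleared 0 line(s) (total 0); column heights now [0 8 8 7 7], max=8
Drop 6: J rot1 at col 2 lands with bottom-row=8; cleared 0 line(s) (total 0); column heights now [0 8 11 11 7], max=11

Answer: 0 8 11 11 7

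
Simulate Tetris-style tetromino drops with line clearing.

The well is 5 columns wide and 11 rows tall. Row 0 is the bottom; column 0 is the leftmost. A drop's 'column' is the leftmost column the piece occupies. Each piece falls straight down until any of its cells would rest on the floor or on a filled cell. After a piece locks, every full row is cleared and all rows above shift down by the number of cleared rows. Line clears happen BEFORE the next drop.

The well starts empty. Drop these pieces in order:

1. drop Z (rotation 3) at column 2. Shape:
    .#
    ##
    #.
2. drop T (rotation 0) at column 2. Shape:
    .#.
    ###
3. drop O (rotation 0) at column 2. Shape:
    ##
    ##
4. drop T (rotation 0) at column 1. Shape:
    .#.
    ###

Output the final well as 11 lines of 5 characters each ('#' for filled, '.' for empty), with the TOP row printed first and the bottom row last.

Drop 1: Z rot3 at col 2 lands with bottom-row=0; cleared 0 line(s) (total 0); column heights now [0 0 2 3 0], max=3
Drop 2: T rot0 at col 2 lands with bottom-row=3; cleared 0 line(s) (total 0); column heights now [0 0 4 5 4], max=5
Drop 3: O rot0 at col 2 lands with bottom-row=5; cleared 0 line(s) (total 0); column heights now [0 0 7 7 4], max=7
Drop 4: T rot0 at col 1 lands with bottom-row=7; cleared 0 line(s) (total 0); column heights now [0 8 9 8 4], max=9

Answer: .....
.....
..#..
.###.
..##.
..##.
...#.
..###
...#.
..##.
..#..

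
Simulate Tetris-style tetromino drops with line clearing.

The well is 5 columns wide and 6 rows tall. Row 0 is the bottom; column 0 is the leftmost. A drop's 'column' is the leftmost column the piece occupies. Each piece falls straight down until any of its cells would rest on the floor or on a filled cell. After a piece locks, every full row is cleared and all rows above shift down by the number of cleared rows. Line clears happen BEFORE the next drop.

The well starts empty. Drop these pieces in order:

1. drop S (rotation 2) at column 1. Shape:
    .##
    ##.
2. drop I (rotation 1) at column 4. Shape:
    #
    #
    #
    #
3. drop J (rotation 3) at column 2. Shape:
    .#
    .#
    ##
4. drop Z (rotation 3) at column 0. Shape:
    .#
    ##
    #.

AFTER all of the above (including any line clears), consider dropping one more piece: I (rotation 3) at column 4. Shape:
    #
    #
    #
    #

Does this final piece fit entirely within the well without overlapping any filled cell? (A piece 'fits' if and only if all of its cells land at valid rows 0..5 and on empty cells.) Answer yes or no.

Answer: no

Derivation:
Drop 1: S rot2 at col 1 lands with bottom-row=0; cleared 0 line(s) (total 0); column heights now [0 1 2 2 0], max=2
Drop 2: I rot1 at col 4 lands with bottom-row=0; cleared 0 line(s) (total 0); column heights now [0 1 2 2 4], max=4
Drop 3: J rot3 at col 2 lands with bottom-row=2; cleared 0 line(s) (total 0); column heights now [0 1 3 5 4], max=5
Drop 4: Z rot3 at col 0 lands with bottom-row=0; cleared 1 line(s) (total 1); column heights now [1 2 2 4 3], max=4
Test piece I rot3 at col 4 (width 1): heights before test = [1 2 2 4 3]; fits = False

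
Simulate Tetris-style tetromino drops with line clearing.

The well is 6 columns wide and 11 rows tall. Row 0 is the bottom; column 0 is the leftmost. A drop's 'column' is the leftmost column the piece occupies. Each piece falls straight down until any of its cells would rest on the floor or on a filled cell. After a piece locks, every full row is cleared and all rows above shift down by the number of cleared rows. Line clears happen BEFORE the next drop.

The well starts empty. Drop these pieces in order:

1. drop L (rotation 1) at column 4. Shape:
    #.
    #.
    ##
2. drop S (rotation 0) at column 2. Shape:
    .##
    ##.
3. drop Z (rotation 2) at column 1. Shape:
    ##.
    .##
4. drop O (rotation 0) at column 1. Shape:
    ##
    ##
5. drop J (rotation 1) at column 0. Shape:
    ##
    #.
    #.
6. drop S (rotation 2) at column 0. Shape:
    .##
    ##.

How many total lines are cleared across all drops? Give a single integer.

Answer: 0

Derivation:
Drop 1: L rot1 at col 4 lands with bottom-row=0; cleared 0 line(s) (total 0); column heights now [0 0 0 0 3 1], max=3
Drop 2: S rot0 at col 2 lands with bottom-row=2; cleared 0 line(s) (total 0); column heights now [0 0 3 4 4 1], max=4
Drop 3: Z rot2 at col 1 lands with bottom-row=4; cleared 0 line(s) (total 0); column heights now [0 6 6 5 4 1], max=6
Drop 4: O rot0 at col 1 lands with bottom-row=6; cleared 0 line(s) (total 0); column heights now [0 8 8 5 4 1], max=8
Drop 5: J rot1 at col 0 lands with bottom-row=6; cleared 0 line(s) (total 0); column heights now [9 9 8 5 4 1], max=9
Drop 6: S rot2 at col 0 lands with bottom-row=9; cleared 0 line(s) (total 0); column heights now [10 11 11 5 4 1], max=11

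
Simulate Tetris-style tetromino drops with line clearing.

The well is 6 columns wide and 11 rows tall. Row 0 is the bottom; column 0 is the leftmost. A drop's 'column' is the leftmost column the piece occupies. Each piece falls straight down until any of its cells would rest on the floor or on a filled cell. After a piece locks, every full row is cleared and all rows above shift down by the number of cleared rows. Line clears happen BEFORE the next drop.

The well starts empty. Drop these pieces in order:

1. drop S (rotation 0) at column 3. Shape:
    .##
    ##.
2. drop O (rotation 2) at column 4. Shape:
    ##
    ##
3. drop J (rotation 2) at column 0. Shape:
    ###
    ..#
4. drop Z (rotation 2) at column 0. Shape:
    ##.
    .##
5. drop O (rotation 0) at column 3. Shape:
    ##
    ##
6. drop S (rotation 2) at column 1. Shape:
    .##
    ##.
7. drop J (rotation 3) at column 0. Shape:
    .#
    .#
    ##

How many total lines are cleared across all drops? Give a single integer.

Drop 1: S rot0 at col 3 lands with bottom-row=0; cleared 0 line(s) (total 0); column heights now [0 0 0 1 2 2], max=2
Drop 2: O rot2 at col 4 lands with bottom-row=2; cleared 0 line(s) (total 0); column heights now [0 0 0 1 4 4], max=4
Drop 3: J rot2 at col 0 lands with bottom-row=0; cleared 0 line(s) (total 0); column heights now [2 2 2 1 4 4], max=4
Drop 4: Z rot2 at col 0 lands with bottom-row=2; cleared 0 line(s) (total 0); column heights now [4 4 3 1 4 4], max=4
Drop 5: O rot0 at col 3 lands with bottom-row=4; cleared 0 line(s) (total 0); column heights now [4 4 3 6 6 4], max=6
Drop 6: S rot2 at col 1 lands with bottom-row=5; cleared 0 line(s) (total 0); column heights now [4 6 7 7 6 4], max=7
Drop 7: J rot3 at col 0 lands with bottom-row=6; cleared 0 line(s) (total 0); column heights now [7 9 7 7 6 4], max=9

Answer: 0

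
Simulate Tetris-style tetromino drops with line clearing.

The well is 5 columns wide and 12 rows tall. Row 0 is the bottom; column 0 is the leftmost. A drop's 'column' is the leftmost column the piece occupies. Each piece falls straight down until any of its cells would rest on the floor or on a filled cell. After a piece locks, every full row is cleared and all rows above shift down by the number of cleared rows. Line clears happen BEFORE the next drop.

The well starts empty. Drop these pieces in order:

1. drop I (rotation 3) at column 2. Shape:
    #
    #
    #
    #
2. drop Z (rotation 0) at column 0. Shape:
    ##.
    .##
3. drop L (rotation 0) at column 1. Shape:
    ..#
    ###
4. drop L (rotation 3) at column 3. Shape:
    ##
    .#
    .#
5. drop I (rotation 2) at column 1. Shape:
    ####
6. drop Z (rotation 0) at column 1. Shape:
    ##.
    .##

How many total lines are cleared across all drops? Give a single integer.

Answer: 0

Derivation:
Drop 1: I rot3 at col 2 lands with bottom-row=0; cleared 0 line(s) (total 0); column heights now [0 0 4 0 0], max=4
Drop 2: Z rot0 at col 0 lands with bottom-row=4; cleared 0 line(s) (total 0); column heights now [6 6 5 0 0], max=6
Drop 3: L rot0 at col 1 lands with bottom-row=6; cleared 0 line(s) (total 0); column heights now [6 7 7 8 0], max=8
Drop 4: L rot3 at col 3 lands with bottom-row=6; cleared 0 line(s) (total 0); column heights now [6 7 7 9 9], max=9
Drop 5: I rot2 at col 1 lands with bottom-row=9; cleared 0 line(s) (total 0); column heights now [6 10 10 10 10], max=10
Drop 6: Z rot0 at col 1 lands with bottom-row=10; cleared 0 line(s) (total 0); column heights now [6 12 12 11 10], max=12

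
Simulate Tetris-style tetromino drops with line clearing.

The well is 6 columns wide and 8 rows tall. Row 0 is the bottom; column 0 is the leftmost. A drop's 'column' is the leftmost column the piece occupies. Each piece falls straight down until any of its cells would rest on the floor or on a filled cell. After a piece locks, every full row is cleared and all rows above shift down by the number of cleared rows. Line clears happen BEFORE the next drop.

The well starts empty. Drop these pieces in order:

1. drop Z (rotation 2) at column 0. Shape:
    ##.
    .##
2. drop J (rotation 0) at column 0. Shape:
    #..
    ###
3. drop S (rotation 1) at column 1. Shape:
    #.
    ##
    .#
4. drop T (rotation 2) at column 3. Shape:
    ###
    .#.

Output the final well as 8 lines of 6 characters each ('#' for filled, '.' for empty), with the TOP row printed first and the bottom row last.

Drop 1: Z rot2 at col 0 lands with bottom-row=0; cleared 0 line(s) (total 0); column heights now [2 2 1 0 0 0], max=2
Drop 2: J rot0 at col 0 lands with bottom-row=2; cleared 0 line(s) (total 0); column heights now [4 3 3 0 0 0], max=4
Drop 3: S rot1 at col 1 lands with bottom-row=3; cleared 0 line(s) (total 0); column heights now [4 6 5 0 0 0], max=6
Drop 4: T rot2 at col 3 lands with bottom-row=0; cleared 0 line(s) (total 0); column heights now [4 6 5 2 2 2], max=6

Answer: ......
......
.#....
.##...
#.#...
###...
##.###
.##.#.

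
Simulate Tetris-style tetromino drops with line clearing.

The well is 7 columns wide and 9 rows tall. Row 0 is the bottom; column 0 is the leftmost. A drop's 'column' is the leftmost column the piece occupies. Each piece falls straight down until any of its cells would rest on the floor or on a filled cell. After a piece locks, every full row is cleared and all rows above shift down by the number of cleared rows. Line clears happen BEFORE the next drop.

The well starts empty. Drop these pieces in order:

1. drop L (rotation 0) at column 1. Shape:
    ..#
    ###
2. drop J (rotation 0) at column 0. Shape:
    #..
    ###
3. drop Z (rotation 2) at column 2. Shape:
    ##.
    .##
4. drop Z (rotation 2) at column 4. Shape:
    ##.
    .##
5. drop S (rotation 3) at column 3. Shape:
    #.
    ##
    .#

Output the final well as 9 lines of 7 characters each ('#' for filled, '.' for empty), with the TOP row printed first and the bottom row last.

Answer: .......
.......
...#...
...##..
....#..
..####.
#..####
####...
.###...

Derivation:
Drop 1: L rot0 at col 1 lands with bottom-row=0; cleared 0 line(s) (total 0); column heights now [0 1 1 2 0 0 0], max=2
Drop 2: J rot0 at col 0 lands with bottom-row=1; cleared 0 line(s) (total 0); column heights now [3 2 2 2 0 0 0], max=3
Drop 3: Z rot2 at col 2 lands with bottom-row=2; cleared 0 line(s) (total 0); column heights now [3 2 4 4 3 0 0], max=4
Drop 4: Z rot2 at col 4 lands with bottom-row=2; cleared 0 line(s) (total 0); column heights now [3 2 4 4 4 4 3], max=4
Drop 5: S rot3 at col 3 lands with bottom-row=4; cleared 0 line(s) (total 0); column heights now [3 2 4 7 6 4 3], max=7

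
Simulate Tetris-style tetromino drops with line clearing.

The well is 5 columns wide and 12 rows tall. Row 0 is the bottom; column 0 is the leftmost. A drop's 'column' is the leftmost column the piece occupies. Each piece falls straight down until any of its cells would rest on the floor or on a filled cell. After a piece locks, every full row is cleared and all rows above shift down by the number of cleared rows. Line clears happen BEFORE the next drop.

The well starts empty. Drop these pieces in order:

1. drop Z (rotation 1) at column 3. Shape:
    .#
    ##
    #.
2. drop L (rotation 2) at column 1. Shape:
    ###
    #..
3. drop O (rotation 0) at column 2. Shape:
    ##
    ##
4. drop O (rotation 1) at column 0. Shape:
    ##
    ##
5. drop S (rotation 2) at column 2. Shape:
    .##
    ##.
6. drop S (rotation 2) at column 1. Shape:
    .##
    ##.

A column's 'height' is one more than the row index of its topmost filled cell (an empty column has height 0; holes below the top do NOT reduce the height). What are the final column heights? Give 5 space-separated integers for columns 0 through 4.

Answer: 5 7 8 8 7

Derivation:
Drop 1: Z rot1 at col 3 lands with bottom-row=0; cleared 0 line(s) (total 0); column heights now [0 0 0 2 3], max=3
Drop 2: L rot2 at col 1 lands with bottom-row=1; cleared 0 line(s) (total 0); column heights now [0 3 3 3 3], max=3
Drop 3: O rot0 at col 2 lands with bottom-row=3; cleared 0 line(s) (total 0); column heights now [0 3 5 5 3], max=5
Drop 4: O rot1 at col 0 lands with bottom-row=3; cleared 0 line(s) (total 0); column heights now [5 5 5 5 3], max=5
Drop 5: S rot2 at col 2 lands with bottom-row=5; cleared 0 line(s) (total 0); column heights now [5 5 6 7 7], max=7
Drop 6: S rot2 at col 1 lands with bottom-row=6; cleared 0 line(s) (total 0); column heights now [5 7 8 8 7], max=8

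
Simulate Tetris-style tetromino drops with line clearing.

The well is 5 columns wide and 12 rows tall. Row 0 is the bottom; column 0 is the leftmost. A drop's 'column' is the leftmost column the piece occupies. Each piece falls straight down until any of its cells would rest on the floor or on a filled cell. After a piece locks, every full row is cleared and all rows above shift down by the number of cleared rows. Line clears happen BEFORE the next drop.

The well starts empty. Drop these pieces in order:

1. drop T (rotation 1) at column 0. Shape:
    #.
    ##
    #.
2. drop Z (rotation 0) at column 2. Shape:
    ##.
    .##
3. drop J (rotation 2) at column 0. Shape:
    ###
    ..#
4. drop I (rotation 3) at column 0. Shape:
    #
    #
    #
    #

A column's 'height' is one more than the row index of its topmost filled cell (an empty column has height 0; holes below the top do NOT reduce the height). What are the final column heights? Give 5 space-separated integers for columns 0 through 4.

Drop 1: T rot1 at col 0 lands with bottom-row=0; cleared 0 line(s) (total 0); column heights now [3 2 0 0 0], max=3
Drop 2: Z rot0 at col 2 lands with bottom-row=0; cleared 0 line(s) (total 0); column heights now [3 2 2 2 1], max=3
Drop 3: J rot2 at col 0 lands with bottom-row=2; cleared 0 line(s) (total 0); column heights now [4 4 4 2 1], max=4
Drop 4: I rot3 at col 0 lands with bottom-row=4; cleared 0 line(s) (total 0); column heights now [8 4 4 2 1], max=8

Answer: 8 4 4 2 1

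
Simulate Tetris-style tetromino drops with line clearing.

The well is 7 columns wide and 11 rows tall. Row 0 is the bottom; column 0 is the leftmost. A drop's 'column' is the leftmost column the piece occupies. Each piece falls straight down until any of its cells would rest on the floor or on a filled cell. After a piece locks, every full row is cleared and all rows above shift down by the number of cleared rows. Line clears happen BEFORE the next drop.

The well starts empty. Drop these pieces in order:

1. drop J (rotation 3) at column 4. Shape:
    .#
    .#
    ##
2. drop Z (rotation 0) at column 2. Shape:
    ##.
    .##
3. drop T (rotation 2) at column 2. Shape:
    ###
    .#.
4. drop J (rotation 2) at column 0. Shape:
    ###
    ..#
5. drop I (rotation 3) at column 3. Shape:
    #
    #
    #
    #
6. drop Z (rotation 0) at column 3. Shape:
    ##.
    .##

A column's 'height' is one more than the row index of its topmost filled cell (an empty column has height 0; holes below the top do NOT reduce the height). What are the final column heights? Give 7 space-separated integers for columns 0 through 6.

Drop 1: J rot3 at col 4 lands with bottom-row=0; cleared 0 line(s) (total 0); column heights now [0 0 0 0 1 3 0], max=3
Drop 2: Z rot0 at col 2 lands with bottom-row=1; cleared 0 line(s) (total 0); column heights now [0 0 3 3 2 3 0], max=3
Drop 3: T rot2 at col 2 lands with bottom-row=3; cleared 0 line(s) (total 0); column heights now [0 0 5 5 5 3 0], max=5
Drop 4: J rot2 at col 0 lands with bottom-row=5; cleared 0 line(s) (total 0); column heights now [7 7 7 5 5 3 0], max=7
Drop 5: I rot3 at col 3 lands with bottom-row=5; cleared 0 line(s) (total 0); column heights now [7 7 7 9 5 3 0], max=9
Drop 6: Z rot0 at col 3 lands with bottom-row=8; cleared 0 line(s) (total 0); column heights now [7 7 7 10 10 9 0], max=10

Answer: 7 7 7 10 10 9 0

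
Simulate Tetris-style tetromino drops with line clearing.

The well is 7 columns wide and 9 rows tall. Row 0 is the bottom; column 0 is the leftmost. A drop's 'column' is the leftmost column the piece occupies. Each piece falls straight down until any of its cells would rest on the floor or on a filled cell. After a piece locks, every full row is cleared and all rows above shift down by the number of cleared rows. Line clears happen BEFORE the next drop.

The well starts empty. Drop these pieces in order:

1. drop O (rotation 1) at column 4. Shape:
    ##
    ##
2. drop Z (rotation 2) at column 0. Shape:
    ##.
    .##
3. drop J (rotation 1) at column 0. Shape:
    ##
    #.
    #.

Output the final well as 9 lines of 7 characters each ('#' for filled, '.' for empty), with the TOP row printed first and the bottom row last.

Answer: .......
.......
.......
.......
##.....
#......
#......
##..##.
.##.##.

Derivation:
Drop 1: O rot1 at col 4 lands with bottom-row=0; cleared 0 line(s) (total 0); column heights now [0 0 0 0 2 2 0], max=2
Drop 2: Z rot2 at col 0 lands with bottom-row=0; cleared 0 line(s) (total 0); column heights now [2 2 1 0 2 2 0], max=2
Drop 3: J rot1 at col 0 lands with bottom-row=2; cleared 0 line(s) (total 0); column heights now [5 5 1 0 2 2 0], max=5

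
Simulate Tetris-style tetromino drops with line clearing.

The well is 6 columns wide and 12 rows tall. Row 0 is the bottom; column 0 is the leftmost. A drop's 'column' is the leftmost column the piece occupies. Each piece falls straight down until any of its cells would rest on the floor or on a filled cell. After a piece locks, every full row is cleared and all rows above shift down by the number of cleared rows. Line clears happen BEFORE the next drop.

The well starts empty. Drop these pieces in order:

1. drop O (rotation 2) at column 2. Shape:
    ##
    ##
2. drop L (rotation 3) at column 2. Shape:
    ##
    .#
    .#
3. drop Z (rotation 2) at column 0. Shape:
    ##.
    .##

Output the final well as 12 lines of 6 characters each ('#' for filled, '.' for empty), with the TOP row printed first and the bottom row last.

Answer: ......
......
......
......
......
##....
.##...
..##..
...#..
...#..
..##..
..##..

Derivation:
Drop 1: O rot2 at col 2 lands with bottom-row=0; cleared 0 line(s) (total 0); column heights now [0 0 2 2 0 0], max=2
Drop 2: L rot3 at col 2 lands with bottom-row=2; cleared 0 line(s) (total 0); column heights now [0 0 5 5 0 0], max=5
Drop 3: Z rot2 at col 0 lands with bottom-row=5; cleared 0 line(s) (total 0); column heights now [7 7 6 5 0 0], max=7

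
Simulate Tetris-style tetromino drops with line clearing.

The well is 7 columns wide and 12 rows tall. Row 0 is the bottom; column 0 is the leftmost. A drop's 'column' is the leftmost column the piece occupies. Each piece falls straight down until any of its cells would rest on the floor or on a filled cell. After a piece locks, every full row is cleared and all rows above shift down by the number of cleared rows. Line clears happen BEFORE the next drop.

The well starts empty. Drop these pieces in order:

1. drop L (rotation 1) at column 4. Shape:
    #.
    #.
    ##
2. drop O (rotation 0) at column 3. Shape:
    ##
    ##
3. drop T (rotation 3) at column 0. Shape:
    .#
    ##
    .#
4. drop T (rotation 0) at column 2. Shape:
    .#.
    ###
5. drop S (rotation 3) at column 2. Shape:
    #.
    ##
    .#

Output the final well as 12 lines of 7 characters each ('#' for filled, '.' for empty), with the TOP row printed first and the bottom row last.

Answer: .......
.......
..#....
..##...
...#...
...#...
..###..
...##..
...##..
.#..#..
##..#..
.#..##.

Derivation:
Drop 1: L rot1 at col 4 lands with bottom-row=0; cleared 0 line(s) (total 0); column heights now [0 0 0 0 3 1 0], max=3
Drop 2: O rot0 at col 3 lands with bottom-row=3; cleared 0 line(s) (total 0); column heights now [0 0 0 5 5 1 0], max=5
Drop 3: T rot3 at col 0 lands with bottom-row=0; cleared 0 line(s) (total 0); column heights now [2 3 0 5 5 1 0], max=5
Drop 4: T rot0 at col 2 lands with bottom-row=5; cleared 0 line(s) (total 0); column heights now [2 3 6 7 6 1 0], max=7
Drop 5: S rot3 at col 2 lands with bottom-row=7; cleared 0 line(s) (total 0); column heights now [2 3 10 9 6 1 0], max=10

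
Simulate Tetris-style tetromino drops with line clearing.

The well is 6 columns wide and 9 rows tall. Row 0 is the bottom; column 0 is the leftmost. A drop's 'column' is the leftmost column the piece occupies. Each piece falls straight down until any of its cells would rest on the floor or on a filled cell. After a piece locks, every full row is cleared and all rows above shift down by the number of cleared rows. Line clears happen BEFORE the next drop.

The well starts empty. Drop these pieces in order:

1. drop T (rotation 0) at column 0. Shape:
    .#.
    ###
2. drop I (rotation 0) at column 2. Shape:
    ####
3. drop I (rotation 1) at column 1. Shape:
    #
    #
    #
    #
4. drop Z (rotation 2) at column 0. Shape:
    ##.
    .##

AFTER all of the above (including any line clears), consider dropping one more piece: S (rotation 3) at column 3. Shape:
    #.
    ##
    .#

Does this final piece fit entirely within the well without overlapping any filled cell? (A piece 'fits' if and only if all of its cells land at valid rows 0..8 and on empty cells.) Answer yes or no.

Drop 1: T rot0 at col 0 lands with bottom-row=0; cleared 0 line(s) (total 0); column heights now [1 2 1 0 0 0], max=2
Drop 2: I rot0 at col 2 lands with bottom-row=1; cleared 0 line(s) (total 0); column heights now [1 2 2 2 2 2], max=2
Drop 3: I rot1 at col 1 lands with bottom-row=2; cleared 0 line(s) (total 0); column heights now [1 6 2 2 2 2], max=6
Drop 4: Z rot2 at col 0 lands with bottom-row=6; cleared 0 line(s) (total 0); column heights now [8 8 7 2 2 2], max=8
Test piece S rot3 at col 3 (width 2): heights before test = [8 8 7 2 2 2]; fits = True

Answer: yes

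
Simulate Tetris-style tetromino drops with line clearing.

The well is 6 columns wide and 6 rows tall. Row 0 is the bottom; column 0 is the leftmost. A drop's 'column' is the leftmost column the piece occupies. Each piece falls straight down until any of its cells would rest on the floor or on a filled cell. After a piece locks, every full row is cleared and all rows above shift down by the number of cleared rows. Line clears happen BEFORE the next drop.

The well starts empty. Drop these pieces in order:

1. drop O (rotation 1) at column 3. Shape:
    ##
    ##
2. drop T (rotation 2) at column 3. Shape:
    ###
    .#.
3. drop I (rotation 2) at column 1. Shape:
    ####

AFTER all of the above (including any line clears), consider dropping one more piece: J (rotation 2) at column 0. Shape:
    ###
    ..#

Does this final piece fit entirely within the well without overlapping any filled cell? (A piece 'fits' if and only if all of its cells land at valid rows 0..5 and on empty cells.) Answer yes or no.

Answer: no

Derivation:
Drop 1: O rot1 at col 3 lands with bottom-row=0; cleared 0 line(s) (total 0); column heights now [0 0 0 2 2 0], max=2
Drop 2: T rot2 at col 3 lands with bottom-row=2; cleared 0 line(s) (total 0); column heights now [0 0 0 4 4 4], max=4
Drop 3: I rot2 at col 1 lands with bottom-row=4; cleared 0 line(s) (total 0); column heights now [0 5 5 5 5 4], max=5
Test piece J rot2 at col 0 (width 3): heights before test = [0 5 5 5 5 4]; fits = False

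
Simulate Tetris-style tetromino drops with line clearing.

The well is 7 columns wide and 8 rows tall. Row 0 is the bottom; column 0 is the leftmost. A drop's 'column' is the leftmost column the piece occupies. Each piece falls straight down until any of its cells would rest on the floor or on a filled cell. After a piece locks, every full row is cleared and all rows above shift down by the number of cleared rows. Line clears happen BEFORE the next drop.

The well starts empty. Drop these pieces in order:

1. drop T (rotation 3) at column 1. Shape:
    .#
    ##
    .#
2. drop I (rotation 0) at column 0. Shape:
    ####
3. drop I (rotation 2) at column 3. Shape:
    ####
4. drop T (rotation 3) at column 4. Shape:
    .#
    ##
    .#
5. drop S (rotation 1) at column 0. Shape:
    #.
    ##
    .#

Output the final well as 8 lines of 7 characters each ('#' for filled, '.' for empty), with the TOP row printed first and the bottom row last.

Drop 1: T rot3 at col 1 lands with bottom-row=0; cleared 0 line(s) (total 0); column heights now [0 2 3 0 0 0 0], max=3
Drop 2: I rot0 at col 0 lands with bottom-row=3; cleared 0 line(s) (total 0); column heights now [4 4 4 4 0 0 0], max=4
Drop 3: I rot2 at col 3 lands with bottom-row=4; cleared 0 line(s) (total 0); column heights now [4 4 4 5 5 5 5], max=5
Drop 4: T rot3 at col 4 lands with bottom-row=5; cleared 0 line(s) (total 0); column heights now [4 4 4 5 7 8 5], max=8
Drop 5: S rot1 at col 0 lands with bottom-row=4; cleared 0 line(s) (total 0); column heights now [7 6 4 5 7 8 5], max=8

Answer: .....#.
#...##.
##...#.
.#.####
####...
..#....
.##....
..#....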